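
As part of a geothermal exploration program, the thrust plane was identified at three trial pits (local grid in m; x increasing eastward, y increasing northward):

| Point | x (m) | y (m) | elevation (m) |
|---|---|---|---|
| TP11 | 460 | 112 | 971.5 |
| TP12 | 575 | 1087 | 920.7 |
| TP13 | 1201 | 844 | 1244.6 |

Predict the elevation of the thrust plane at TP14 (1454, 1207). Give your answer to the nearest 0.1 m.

Let the plane be z = a·x + b·y + c.
TP12−TP11: 115a + 975b = −50.8;  TP13−TP11: 741a + 732b = 273.1.
Solving gives a = 0.475420, b = −0.108178.
Then c = 971.5 − a·460 − b·112 = 764.92.
At (1454, 1207): z = 691.3 − 130.6 + 764.92 = 1325.6 m.

1325.6 m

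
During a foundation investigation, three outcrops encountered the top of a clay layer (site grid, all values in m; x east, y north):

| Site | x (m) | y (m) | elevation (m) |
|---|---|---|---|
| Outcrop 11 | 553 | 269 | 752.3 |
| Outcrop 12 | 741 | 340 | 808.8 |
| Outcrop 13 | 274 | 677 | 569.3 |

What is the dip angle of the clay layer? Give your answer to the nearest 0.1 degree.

22.8°

Two edge vectors: Outcrop 11→Outcrop 12 = (188, 71, 56.5), Outcrop 11→Outcrop 13 = (-279, 408, -183).
Normal n = (Outcrop 11→Outcrop 12) × (Outcrop 11→Outcrop 13) = (-36045, 18640.5, 96513).
So ∂z/∂x = −n_x/n_z = 0.37347 and ∂z/∂y = −n_y/n_z = −0.19314.
Gradient magnitude |∇z| = √(a² + b²) = √(0.13948 + 0.03730) = 0.42046.
True dip = arctan(0.42046) = 22.8°, dipping toward WNW (azimuth ≈ 297°).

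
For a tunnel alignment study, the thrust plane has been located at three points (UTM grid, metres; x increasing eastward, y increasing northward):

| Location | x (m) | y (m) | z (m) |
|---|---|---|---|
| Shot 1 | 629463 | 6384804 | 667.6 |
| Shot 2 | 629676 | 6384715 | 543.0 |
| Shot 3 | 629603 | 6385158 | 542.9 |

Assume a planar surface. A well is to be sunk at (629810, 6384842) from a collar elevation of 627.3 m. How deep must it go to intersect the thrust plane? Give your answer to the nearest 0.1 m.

181.7 m

Two edge vectors: Shot 1→Shot 2 = (213, -89, -124.6), Shot 1→Shot 3 = (140, 354, -124.7).
Normal n = (Shot 1→Shot 2) × (Shot 1→Shot 3) = (55206.7, 9117.1, 87862).
So ∂z/∂x = −n_x/n_z = −0.628334206 and ∂z/∂y = −n_y/n_z = −0.103766133.
Intercept c from Shot 1: 667.6 + 395513.13 + 662526.42 = 1058707.16.
At (629810, 6384842): z_contact = −395731.17 − 662530.37 + 1058707.16 = 445.62 m.
Depth below ground = 627.3 − 445.62 = 181.7 m.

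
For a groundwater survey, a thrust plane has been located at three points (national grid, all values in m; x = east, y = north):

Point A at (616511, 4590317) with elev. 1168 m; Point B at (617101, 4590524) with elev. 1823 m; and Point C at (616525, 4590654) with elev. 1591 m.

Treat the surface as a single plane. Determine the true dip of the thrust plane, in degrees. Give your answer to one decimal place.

54.5°

Two edge vectors: Point A→Point B = (590, 207, 655), Point A→Point C = (14, 337, 423).
Normal n = (Point A→Point B) × (Point A→Point C) = (-133174, -240400, 195932).
So ∂z/∂x = −n_x/n_z = 0.67969 and ∂z/∂y = −n_y/n_z = 1.22696.
Gradient magnitude |∇z| = √(a² + b²) = √(0.46199 + 1.50542) = 1.40264.
True dip = arctan(1.40264) = 54.5°, dipping toward SSW (azimuth ≈ 209°).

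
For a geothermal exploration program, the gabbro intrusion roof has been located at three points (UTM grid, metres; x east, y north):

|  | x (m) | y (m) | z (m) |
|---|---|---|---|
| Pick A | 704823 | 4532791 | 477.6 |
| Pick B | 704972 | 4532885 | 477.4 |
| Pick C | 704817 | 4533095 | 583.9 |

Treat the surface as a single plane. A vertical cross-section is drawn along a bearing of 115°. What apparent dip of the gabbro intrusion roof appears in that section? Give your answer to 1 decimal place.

19.0°

Two edge vectors: Pick A→Pick B = (149, 94, -0.2), Pick A→Pick C = (-6, 304, 106.3).
Normal n = (Pick A→Pick B) × (Pick A→Pick C) = (10053, -15837.5, 45860).
So ∂z/∂x = −n_x/n_z = −0.21921 and ∂z/∂y = −n_y/n_z = 0.34534.
Unit vector along 115° is (sin 115°, cos 115°) = (0.9063, -0.4226).
Slope in that direction = a·(0.9063) + b·(-0.4226) = −0.34462.
Apparent dip = arctan|0.34462| = 19.0° (true dip is 22.2°, so apparent ≤ true as expected).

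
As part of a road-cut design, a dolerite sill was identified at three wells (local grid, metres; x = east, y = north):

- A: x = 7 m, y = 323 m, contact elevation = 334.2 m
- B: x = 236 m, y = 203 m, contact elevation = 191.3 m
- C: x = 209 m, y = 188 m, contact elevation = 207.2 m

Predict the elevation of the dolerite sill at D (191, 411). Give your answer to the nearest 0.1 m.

225.4 m

Two edge vectors: A→B = (229, -120, -142.9), A→C = (202, -135, -127).
Normal n = (A→B) × (A→C) = (-4051.5, 217.2, -6675).
So ∂z/∂x = −n_x/n_z = −0.60697 and ∂z/∂y = −n_y/n_z = 0.03254.
Intercept c from A: 334.2 + 4.25 − 10.51 = 327.94.
At (191, 411): z = −115.9 + 13.4 + 327.94 = 225.4 m.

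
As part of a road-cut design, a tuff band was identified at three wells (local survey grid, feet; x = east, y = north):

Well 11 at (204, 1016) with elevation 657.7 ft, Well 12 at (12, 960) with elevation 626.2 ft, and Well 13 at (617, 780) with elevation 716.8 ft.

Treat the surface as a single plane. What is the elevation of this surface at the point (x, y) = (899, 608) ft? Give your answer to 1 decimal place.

756.9 ft

Two edge vectors: Well 11→Well 12 = (-192, -56, -31.5), Well 11→Well 13 = (413, -236, 59.1).
Normal n = (Well 11→Well 12) × (Well 11→Well 13) = (-10743.6, -1662.3, 68440).
So ∂z/∂x = −n_x/n_z = 0.156978 and ∂z/∂y = −n_y/n_z = 0.024288.
Intercept c from Well 11: 657.7 − 32.02 − 24.68 = 601.00.
At (899, 608): z = 141.1 + 14.8 + 601.00 = 756.9 ft.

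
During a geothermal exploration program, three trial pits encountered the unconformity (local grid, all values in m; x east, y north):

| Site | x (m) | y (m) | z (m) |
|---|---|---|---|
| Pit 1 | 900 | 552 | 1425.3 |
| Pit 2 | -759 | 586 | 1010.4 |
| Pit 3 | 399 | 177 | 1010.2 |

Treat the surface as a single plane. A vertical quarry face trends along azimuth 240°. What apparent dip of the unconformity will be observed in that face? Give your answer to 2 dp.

31.22°

Two edge vectors: Pit 1→Pit 2 = (-1659, 34, -414.9), Pit 1→Pit 3 = (-501, -375, -415.1).
Normal n = (Pit 1→Pit 2) × (Pit 1→Pit 3) = (-169700.9, -480786, 639159).
So ∂z/∂x = −n_x/n_z = 0.26551 and ∂z/∂y = −n_y/n_z = 0.75222.
Unit vector along 240° is (sin 240°, cos 240°) = (-0.8660, -0.5000).
Slope in that direction = a·(-0.8660) + b·(-0.5000) = −0.60604.
Apparent dip = arctan|0.60604| = 31.22° (true dip is 38.6°, so apparent ≤ true as expected).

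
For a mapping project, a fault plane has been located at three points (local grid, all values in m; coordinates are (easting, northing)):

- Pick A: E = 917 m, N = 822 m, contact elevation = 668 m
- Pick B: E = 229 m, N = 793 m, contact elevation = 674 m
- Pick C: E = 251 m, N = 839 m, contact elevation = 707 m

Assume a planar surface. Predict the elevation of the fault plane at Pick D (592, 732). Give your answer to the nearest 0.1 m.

614.6 m

Let the plane be z = a·E + b·N + c.
Pick B−Pick A: −688a − 29b = 6;  Pick C−Pick A: −666a + 17b = 39.
Solving gives a = −0.03976, b = 0.73641.
Then c = 668 − a·917 − b·822 = 99.13.
At (592, 732): z = −23.5 + 539.1 + 99.13 = 614.6 m.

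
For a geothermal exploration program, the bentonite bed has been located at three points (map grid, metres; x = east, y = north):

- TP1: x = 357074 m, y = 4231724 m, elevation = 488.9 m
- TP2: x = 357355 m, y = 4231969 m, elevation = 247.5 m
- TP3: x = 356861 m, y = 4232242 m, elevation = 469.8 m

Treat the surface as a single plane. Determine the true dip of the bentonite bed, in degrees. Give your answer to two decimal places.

Two edge vectors: TP1→TP2 = (281, 245, -241.4), TP1→TP3 = (-213, 518, -19.1).
Normal n = (TP1→TP2) × (TP1→TP3) = (120365.7, 56785.3, 197743).
So ∂z/∂x = −n_x/n_z = −0.60870 and ∂z/∂y = −n_y/n_z = −0.28717.
Gradient magnitude |∇z| = √(a² + b²) = √(0.37051 + 0.08246) = 0.67304.
True dip = arctan(0.67304) = 33.94°, dipping toward ENE (azimuth ≈ 065°).

33.94°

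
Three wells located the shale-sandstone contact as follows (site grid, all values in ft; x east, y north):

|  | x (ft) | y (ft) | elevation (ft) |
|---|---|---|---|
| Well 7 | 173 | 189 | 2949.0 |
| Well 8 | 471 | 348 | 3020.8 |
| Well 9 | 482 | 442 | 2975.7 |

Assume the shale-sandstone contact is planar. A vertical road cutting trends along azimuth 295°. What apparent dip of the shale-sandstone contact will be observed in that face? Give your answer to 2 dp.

Two edge vectors: Well 7→Well 8 = (298, 159, 71.8), Well 7→Well 9 = (309, 253, 26.7).
Normal n = (Well 7→Well 8) × (Well 7→Well 9) = (-13920.1, 14229.6, 26263).
So ∂z/∂x = −n_x/n_z = 0.53003 and ∂z/∂y = −n_y/n_z = −0.54181.
Unit vector along 295° is (sin 295°, cos 295°) = (-0.9063, 0.4226).
Slope in that direction = a·(-0.9063) + b·(0.4226) = −0.70935.
Apparent dip = arctan|0.70935| = 35.35° (true dip is 37.2°, so apparent ≤ true as expected).

35.35°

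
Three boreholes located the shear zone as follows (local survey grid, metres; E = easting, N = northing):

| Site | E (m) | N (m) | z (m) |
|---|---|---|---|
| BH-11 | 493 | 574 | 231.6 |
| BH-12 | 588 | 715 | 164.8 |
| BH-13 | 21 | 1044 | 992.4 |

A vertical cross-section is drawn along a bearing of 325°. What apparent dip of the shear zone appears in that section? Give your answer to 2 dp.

Two edge vectors: BH-11→BH-12 = (95, 141, -66.8), BH-11→BH-13 = (-472, 470, 760.8).
Normal n = (BH-11→BH-12) × (BH-11→BH-13) = (138668.8, -40746.4, 111202).
So ∂z/∂E = −n_x/n_z = −1.24700 and ∂z/∂N = −n_y/n_z = 0.36642.
Unit vector along 325° is (sin 325°, cos 325°) = (-0.5736, 0.8192).
Slope in that direction = a·(-0.5736) + b·(0.8192) = 1.01540.
Apparent dip = arctan|1.01540| = 45.44° (true dip is 52.4°, so apparent ≤ true as expected).

45.44°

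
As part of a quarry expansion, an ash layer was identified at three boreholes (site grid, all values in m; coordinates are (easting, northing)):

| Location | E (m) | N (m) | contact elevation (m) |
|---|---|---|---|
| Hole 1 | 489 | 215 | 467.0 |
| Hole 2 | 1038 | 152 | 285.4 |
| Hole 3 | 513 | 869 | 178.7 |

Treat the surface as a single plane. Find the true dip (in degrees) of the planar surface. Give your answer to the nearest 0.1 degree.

29.7°

Let the plane be z = a·E + b·N + c.
Hole 2−Hole 1: 549a − 63b = −181.6;  Hole 3−Hole 1: 24a + 654b = −288.3.
Solving gives a = −0.37977, b = −0.42689.
Gradient magnitude |∇z| = √(a² + b²) = √(0.14423 + 0.18223) = 0.57137.
True dip = arctan(0.57137) = 29.7°, dipping toward NE (azimuth ≈ 042°).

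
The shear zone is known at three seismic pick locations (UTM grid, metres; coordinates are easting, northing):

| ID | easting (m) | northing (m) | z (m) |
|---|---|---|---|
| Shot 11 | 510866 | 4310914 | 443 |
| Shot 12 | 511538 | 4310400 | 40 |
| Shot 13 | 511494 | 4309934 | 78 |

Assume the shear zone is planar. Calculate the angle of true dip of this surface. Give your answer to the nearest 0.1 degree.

Let the plane be z = a·easting + b·northing + c.
Shot 12−Shot 11: 672a − 514b = −403;  Shot 13−Shot 11: 628a − 980b = −365.
Solving gives a = −0.61748, b = −0.02324.
Gradient magnitude |∇z| = √(a² + b²) = √(0.38128 + 0.00054) = 0.61792.
True dip = arctan(0.61792) = 31.7°, dipping toward E (azimuth ≈ 088°).

31.7°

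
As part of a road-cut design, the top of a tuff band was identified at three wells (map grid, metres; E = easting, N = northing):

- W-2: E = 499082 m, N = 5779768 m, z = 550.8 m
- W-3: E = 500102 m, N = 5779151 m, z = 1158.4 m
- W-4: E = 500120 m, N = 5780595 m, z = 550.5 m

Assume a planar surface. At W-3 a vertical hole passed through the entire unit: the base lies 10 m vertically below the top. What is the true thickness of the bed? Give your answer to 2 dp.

Two edge vectors: W-2→W-3 = (1020, -617, 607.6), W-2→W-4 = (1038, 827, -0.3).
Normal n = (W-2→W-3) × (W-2→W-4) = (-502300.1, 630994.8, 1483986).
So ∂z/∂E = −n_x/n_z = 0.33848 and ∂z/∂N = −n_y/n_z = −0.42520.
|∇z| = √(a²+b²) = 0.54348, so dip δ = arctan(0.54348) = 28.52°.
True thickness = vertical thickness × cos δ = 10 × cos 28.52° = 8.79 m.

8.79 m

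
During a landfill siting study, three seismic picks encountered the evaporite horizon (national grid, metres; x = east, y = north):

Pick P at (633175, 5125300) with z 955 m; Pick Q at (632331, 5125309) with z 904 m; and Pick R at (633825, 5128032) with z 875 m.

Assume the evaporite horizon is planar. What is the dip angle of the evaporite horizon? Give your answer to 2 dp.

Two edge vectors: Pick P→Pick Q = (-844, 9, -51), Pick P→Pick R = (650, 2732, -80).
Normal n = (Pick P→Pick Q) × (Pick P→Pick R) = (138612, -100670, -2311658).
So ∂z/∂x = −n_x/n_z = 0.05996 and ∂z/∂y = −n_y/n_z = −0.04355.
Gradient magnitude |∇z| = √(a² + b²) = √(0.00360 + 0.00190) = 0.07411.
True dip = arctan(0.07411) = 4.24°, dipping toward NW (azimuth ≈ 306°).

4.24°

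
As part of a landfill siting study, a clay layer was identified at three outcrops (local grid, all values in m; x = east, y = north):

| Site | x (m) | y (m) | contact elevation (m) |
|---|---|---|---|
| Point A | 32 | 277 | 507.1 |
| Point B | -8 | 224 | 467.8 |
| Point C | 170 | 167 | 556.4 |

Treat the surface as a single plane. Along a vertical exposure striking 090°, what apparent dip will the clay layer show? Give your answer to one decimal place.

Let the plane be z = a·x + b·y + c.
Point B−Point A: −40a − 53b = −39.3;  Point C−Point A: 138a − 110b = 49.3.
Solving gives a = 0.59210, b = 0.29464.
Unit vector along 090° is (sin 90°, cos 90°) = (1.0000, 0.0000).
Slope in that direction = a·(1.0000) + b·(0.0000) = 0.59210.
Apparent dip = arctan|0.59210| = 30.6° (true dip is 33.5°, so apparent ≤ true as expected).

30.6°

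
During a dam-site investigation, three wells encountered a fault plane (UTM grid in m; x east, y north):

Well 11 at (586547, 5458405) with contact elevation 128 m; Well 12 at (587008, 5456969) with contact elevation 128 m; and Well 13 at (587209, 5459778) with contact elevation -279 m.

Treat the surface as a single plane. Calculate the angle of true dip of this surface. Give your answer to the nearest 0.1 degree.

21.2°

Let the plane be z = a·x + b·y + c.
Well 12−Well 11: 461a − 1436b = 0;  Well 13−Well 11: 662a + 1373b = −407.
Solving gives a = −0.36907, b = −0.11848.
Gradient magnitude |∇z| = √(a² + b²) = √(0.13621 + 0.01404) = 0.38762.
True dip = arctan(0.38762) = 21.2°, dipping toward ENE (azimuth ≈ 072°).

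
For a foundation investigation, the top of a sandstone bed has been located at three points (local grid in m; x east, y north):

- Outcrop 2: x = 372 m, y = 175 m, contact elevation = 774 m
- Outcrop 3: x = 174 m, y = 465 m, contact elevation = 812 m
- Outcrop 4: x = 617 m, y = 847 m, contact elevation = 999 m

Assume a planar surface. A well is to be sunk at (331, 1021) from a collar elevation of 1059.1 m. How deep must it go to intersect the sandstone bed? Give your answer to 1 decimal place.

69.8 m

Two edge vectors: Outcrop 2→Outcrop 3 = (-198, 290, 38), Outcrop 2→Outcrop 4 = (245, 672, 225).
Normal n = (Outcrop 2→Outcrop 3) × (Outcrop 2→Outcrop 4) = (39714, 53860, -204106).
So ∂z/∂x = −n_x/n_z = 0.194575 and ∂z/∂y = −n_y/n_z = 0.263882.
Intercept c from Outcrop 2: 774 − 72.38 − 46.18 = 655.44.
At (331, 1021): z_contact = 64.40 + 269.42 + 655.44 = 989.27 m.
Depth below ground = 1059.1 − 989.27 = 69.8 m.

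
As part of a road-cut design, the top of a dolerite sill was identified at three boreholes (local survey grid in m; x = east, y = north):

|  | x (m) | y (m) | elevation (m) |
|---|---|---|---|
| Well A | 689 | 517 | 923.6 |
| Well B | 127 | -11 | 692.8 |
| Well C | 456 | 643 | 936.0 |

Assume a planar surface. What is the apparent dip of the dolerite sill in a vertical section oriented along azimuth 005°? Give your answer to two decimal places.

17.87°

Let the plane be z = a·x + b·y + c.
Well B−Well A: −562a − 528b = −230.8;  Well C−Well A: −233a + 126b = 12.4.
Solving gives a = 0.11625, b = 0.31338.
Unit vector along 005° is (sin 5°, cos 5°) = (0.0872, 0.9962).
Slope in that direction = a·(0.0872) + b·(0.9962) = 0.32232.
Apparent dip = arctan|0.32232| = 17.87° (true dip is 18.5°, so apparent ≤ true as expected).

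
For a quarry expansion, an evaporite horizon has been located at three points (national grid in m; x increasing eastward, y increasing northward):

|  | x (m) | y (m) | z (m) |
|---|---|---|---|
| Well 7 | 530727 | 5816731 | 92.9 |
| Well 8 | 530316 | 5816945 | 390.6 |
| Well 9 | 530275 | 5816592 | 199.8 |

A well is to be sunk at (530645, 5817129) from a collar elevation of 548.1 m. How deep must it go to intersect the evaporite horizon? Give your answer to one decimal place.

Let the plane be z = a·x + b·y + c.
Well 8−Well 7: −411a + 214b = 297.7;  Well 9−Well 7: −452a − 139b = 106.9.
Solving gives a = −0.417640406, b = 0.589017724.
Then c = 92.9 − a·530727 − b·5816731 = −3204411.72.
At (530645, 5817129): z_contact = −221618.79 + 3426392.09 − 3204411.72 = 361.58 m.
Depth below ground = 548.1 − 361.58 = 186.5 m.

186.5 m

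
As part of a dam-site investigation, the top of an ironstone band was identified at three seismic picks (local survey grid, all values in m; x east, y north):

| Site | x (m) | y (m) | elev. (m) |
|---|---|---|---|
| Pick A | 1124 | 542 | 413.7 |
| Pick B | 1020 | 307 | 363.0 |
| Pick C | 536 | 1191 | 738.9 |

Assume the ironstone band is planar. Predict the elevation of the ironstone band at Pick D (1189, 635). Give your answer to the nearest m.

Let the plane be z = a·x + b·y + c.
Pick B−Pick A: −104a − 235b = −50.7;  Pick C−Pick A: −588a + 649b = 325.2.
Solving gives a = −0.21158, b = 0.30938.
Then c = 413.7 − a·1124 − b·542 = 483.84.
At (1189, 635): z = −251.6 + 196.5 + 483.84 = 428.7 m.

429 m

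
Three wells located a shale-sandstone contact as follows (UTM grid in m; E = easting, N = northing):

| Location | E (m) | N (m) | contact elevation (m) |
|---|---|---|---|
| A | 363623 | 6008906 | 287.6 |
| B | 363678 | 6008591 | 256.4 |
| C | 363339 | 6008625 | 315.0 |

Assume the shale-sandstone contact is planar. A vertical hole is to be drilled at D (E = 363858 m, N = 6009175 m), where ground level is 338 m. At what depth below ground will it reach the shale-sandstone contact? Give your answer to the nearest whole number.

71 m

Let the plane be z = a·E + b·N + c.
B−A: 55a − 315b = −31.2;  C−A: −284a − 281b = 27.4.
Solving gives a = −0.16583139, b = 0.07009293.
Then c = 287.6 − a·363623 − b·6008906 = −360594.14.
At (363858, 6009175): z_contact = −60339.1 + 421200.7 − 360594.14 = 267.5 m.
Depth below ground = 338 − 267.5 = 71 m.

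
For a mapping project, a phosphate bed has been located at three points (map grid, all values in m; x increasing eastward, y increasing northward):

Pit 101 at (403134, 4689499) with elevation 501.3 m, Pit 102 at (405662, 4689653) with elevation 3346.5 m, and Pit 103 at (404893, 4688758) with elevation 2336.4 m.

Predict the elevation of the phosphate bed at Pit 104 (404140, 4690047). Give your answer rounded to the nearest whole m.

Two edge vectors: Pit 101→Pit 102 = (2528, 154, 2845.2), Pit 101→Pit 103 = (1759, -741, 1835.1).
Normal n = (Pit 101→Pit 102) × (Pit 101→Pit 103) = (2390898.6, 365574, -2144134).
So ∂z/∂x = −n_x/n_z = 1.11508824 and ∂z/∂y = −n_y/n_z = 0.17049960.
Intercept c from Pit 101: 501.3 − 449529.98 − 799557.73 = −1248586.41.
At (404140, 4690047): z = 450651.8 + 799651.2 − 1248586.41 = 1716.5 m.

1717 m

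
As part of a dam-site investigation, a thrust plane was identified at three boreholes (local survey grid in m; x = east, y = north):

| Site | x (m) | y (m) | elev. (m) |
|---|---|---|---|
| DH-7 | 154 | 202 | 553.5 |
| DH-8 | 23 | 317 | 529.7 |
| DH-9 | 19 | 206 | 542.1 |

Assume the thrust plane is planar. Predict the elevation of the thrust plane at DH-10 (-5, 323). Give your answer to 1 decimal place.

Two edge vectors: DH-7→DH-8 = (-131, 115, -23.8), DH-7→DH-9 = (-135, 4, -11.4).
Normal n = (DH-7→DH-8) × (DH-7→DH-9) = (-1215.8, 1719.6, 15001).
So ∂z/∂x = −n_x/n_z = 0.08105 and ∂z/∂y = −n_y/n_z = −0.11463.
Intercept c from DH-7: 553.5 − 12.48 + 23.16 = 564.17.
At (-5, 323): z = −0.4 − 37.0 + 564.17 = 526.7 m.

526.7 m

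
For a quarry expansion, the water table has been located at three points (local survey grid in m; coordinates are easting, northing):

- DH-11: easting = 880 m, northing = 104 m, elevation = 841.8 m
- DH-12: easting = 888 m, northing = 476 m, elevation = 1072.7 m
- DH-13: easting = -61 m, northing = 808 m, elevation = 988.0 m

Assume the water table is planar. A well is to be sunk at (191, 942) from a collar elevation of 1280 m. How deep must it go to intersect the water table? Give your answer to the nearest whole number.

Let the plane be z = a·easting + b·northing + c.
DH-12−DH-11: 8a + 372b = 230.9;  DH-13−DH-11: −941a + 704b = 146.2.
Solving gives a = 0.30411, b = 0.61416.
Then c = 841.8 − a·880 − b·104 = 510.31.
At (191, 942): z_contact = 58.1 + 578.5 + 510.31 = 1146.9 m.
Depth below ground = 1280 − 1146.9 = 133 m.

133 m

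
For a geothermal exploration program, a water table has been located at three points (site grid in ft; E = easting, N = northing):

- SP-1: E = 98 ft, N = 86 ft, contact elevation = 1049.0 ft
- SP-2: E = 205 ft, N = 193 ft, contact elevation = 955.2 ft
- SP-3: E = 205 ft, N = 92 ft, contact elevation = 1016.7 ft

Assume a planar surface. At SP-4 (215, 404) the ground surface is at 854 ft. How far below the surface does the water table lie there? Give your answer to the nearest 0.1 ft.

30.0 ft

Two edge vectors: SP-1→SP-2 = (107, 107, -93.8), SP-1→SP-3 = (107, 6, -32.3).
Normal n = (SP-1→SP-2) × (SP-1→SP-3) = (-2893.3, -6580.5, -10807).
So ∂z/∂E = −n_x/n_z = −0.26772 and ∂z/∂N = −n_y/n_z = −0.60891.
Intercept c from SP-1: 1049 + 26.24 + 52.37 = 1127.60.
At (215, 404): z_contact = −57.56 − 246.00 + 1127.60 = 824.04 ft.
Depth below ground = 854 − 824.04 = 30.0 ft.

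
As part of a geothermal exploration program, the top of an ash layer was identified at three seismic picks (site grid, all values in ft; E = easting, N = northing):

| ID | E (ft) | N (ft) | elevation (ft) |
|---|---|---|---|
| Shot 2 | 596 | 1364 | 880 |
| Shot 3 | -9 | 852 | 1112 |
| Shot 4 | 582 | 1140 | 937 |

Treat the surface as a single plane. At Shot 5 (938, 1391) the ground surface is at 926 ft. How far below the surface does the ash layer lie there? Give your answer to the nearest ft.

Let the plane be z = a·E + b·N + c.
Shot 3−Shot 2: −605a − 512b = 232;  Shot 4−Shot 2: −14a − 224b = 57.
Solving gives a = −0.17751, b = −0.24337.
Then c = 880 − a·596 − b·1364 = 1317.75.
At (938, 1391): z_contact = −166.5 − 338.5 + 1317.75 = 812.7 ft.
Depth below ground = 926 − 812.7 = 113 ft.

113 ft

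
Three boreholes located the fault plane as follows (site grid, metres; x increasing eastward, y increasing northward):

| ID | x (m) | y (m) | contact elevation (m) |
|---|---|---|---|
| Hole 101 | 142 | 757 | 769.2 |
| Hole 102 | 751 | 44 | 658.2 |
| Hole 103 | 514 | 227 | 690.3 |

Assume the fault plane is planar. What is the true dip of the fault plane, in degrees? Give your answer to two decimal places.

7.16°

Let the plane be z = a·x + b·y + c.
Hole 102−Hole 101: 609a − 713b = −111;  Hole 103−Hole 101: 372a − 530b = −78.9.
Solving gives a = −0.04474, b = 0.11746.
Gradient magnitude |∇z| = √(a² + b²) = √(0.00200 + 0.01380) = 0.12570.
True dip = arctan(0.12570) = 7.16°, dipping toward SSE (azimuth ≈ 159°).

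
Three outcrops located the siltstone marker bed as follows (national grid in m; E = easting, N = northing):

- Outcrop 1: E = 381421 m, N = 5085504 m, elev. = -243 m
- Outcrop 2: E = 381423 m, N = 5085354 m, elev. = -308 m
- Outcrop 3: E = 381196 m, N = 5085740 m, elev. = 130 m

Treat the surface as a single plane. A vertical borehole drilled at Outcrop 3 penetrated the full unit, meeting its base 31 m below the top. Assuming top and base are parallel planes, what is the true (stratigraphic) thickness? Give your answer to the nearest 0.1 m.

19.0 m

Let the plane be z = a·E + b·N + c.
Outcrop 2−Outcrop 1: 2a − 150b = −65;  Outcrop 3−Outcrop 1: −225a + 236b = 373.
Solving gives a = −1.22033, b = 0.41706.
|∇z| = √(a²+b²) = 1.28963, so dip δ = arctan(1.28963) = 52.21°.
True thickness = vertical thickness × cos δ = 31 × cos 52.21° = 19.0 m.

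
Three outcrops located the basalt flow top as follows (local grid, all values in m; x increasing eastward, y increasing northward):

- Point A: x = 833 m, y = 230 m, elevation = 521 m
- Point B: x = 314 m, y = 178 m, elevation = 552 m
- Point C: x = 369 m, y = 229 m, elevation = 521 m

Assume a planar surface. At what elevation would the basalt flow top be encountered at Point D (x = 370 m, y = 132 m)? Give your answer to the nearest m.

Let the plane be z = a·x + b·y + c.
Point B−Point A: −519a − 52b = 31;  Point C−Point A: −464a − 1b = 0.
Solving gives a = 0.00131, b = −0.60926.
Then c = 521 − a·833 − b·230 = 660.04.
At (370, 132): z = 0.5 − 80.4 + 660.04 = 580.1 m.

580 m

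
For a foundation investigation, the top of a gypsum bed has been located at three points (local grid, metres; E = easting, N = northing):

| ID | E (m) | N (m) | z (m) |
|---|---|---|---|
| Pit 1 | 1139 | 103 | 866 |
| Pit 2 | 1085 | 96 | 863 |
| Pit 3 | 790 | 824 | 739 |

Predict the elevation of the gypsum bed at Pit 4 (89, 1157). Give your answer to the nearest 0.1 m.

640.5 m

Let the plane be z = a·E + b·N + c.
Pit 2−Pit 1: −54a − 7b = −3;  Pit 3−Pit 1: −349a + 721b = −127.
Solving gives a = 0.073761, b = −0.140440.
Then c = 866 − a·1139 − b·103 = 796.45.
At (89, 1157): z = 6.6 − 162.5 + 796.45 = 640.5 m.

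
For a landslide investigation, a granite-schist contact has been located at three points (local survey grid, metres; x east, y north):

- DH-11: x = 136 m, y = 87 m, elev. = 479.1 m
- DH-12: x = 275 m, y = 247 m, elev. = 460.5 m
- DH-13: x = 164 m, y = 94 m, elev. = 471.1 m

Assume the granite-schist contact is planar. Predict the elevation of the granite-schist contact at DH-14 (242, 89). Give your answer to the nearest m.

Two edge vectors: DH-11→DH-12 = (139, 160, -18.6), DH-11→DH-13 = (28, 7, -8).
Normal n = (DH-11→DH-12) × (DH-11→DH-13) = (-1149.8, 591.2, -3507).
So ∂z/∂x = −n_x/n_z = −0.32786 and ∂z/∂y = −n_y/n_z = 0.16858.
Intercept c from DH-11: 479.1 + 44.59 − 14.67 = 509.02.
At (242, 89): z = −79.3 + 15.0 + 509.02 = 444.7 m.

445 m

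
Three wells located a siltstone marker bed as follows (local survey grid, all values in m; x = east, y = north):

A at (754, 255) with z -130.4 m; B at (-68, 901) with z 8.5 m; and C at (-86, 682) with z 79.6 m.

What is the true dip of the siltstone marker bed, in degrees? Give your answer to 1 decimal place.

Let the plane be z = a·x + b·y + c.
B−A: −822a + 646b = 138.9;  C−A: −840a + 427b = 210.
Solving gives a = −0.39839, b = −0.29191.
Gradient magnitude |∇z| = √(a² + b²) = √(0.15871 + 0.08521) = 0.49389.
True dip = arctan(0.49389) = 26.3°, dipping toward NE (azimuth ≈ 054°).

26.3°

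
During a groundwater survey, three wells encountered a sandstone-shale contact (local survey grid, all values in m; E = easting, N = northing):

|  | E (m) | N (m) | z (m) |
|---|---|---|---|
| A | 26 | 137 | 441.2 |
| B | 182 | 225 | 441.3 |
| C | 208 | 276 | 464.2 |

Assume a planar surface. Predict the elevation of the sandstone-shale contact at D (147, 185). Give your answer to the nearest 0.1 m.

428.5 m

Two edge vectors: A→B = (156, 88, 0.1), A→C = (182, 139, 23).
Normal n = (A→B) × (A→C) = (2010.1, -3569.8, 5668).
So ∂z/∂E = −n_x/n_z = −0.35464 and ∂z/∂N = −n_y/n_z = 0.62982.
Intercept c from A: 441.2 + 9.22 − 86.28 = 364.14.
At (147, 185): z = −52.1 + 116.5 + 364.14 = 428.5 m.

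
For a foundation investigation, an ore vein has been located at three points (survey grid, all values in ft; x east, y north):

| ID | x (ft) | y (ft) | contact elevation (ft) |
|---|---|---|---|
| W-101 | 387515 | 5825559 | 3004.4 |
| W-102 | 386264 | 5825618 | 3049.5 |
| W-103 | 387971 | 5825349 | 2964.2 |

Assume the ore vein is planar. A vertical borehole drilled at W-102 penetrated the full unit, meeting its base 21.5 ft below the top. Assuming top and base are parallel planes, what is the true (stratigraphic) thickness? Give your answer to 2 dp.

Two edge vectors: W-101→W-102 = (-1251, 59, 45.1), W-101→W-103 = (456, -210, -40.2).
Normal n = (W-101→W-102) × (W-101→W-103) = (7099.2, -29724.6, 235806).
So ∂z/∂x = −n_x/n_z = −0.03011 and ∂z/∂y = −n_y/n_z = 0.12606.
|∇z| = √(a²+b²) = 0.12960, so dip δ = arctan(0.12960) = 7.38°.
True thickness = vertical thickness × cos δ = 21.5 × cos 7.38° = 21.32 ft.

21.32 ft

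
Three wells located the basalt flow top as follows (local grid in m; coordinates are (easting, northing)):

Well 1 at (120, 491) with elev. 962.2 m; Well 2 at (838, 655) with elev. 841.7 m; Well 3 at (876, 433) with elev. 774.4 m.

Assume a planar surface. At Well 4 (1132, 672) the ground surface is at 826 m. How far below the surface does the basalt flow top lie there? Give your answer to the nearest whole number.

47 m

Two edge vectors: Well 1→Well 2 = (718, 164, -120.5), Well 1→Well 3 = (756, -58, -187.8).
Normal n = (Well 1→Well 2) × (Well 1→Well 3) = (-37788.2, 43742.4, -165628).
So ∂z/∂E = −n_x/n_z = −0.22815 and ∂z/∂N = −n_y/n_z = 0.26410.
Intercept c from Well 1: 962.2 + 27.38 − 129.67 = 859.90.
At (1132, 672): z_contact = −258.3 + 177.5 + 859.90 = 779.1 m.
Depth below ground = 826 − 779.1 = 47 m.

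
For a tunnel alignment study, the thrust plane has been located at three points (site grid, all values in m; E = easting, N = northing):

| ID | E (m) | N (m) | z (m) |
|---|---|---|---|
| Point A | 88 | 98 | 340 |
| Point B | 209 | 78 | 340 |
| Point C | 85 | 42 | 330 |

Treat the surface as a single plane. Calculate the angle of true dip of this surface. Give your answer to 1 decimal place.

Two edge vectors: Point A→Point B = (121, -20, 0), Point A→Point C = (-3, -56, -10).
Normal n = (Point A→Point B) × (Point A→Point C) = (200, 1210, -6836).
So ∂z/∂E = −n_x/n_z = 0.02926 and ∂z/∂N = −n_y/n_z = 0.17700.
Gradient magnitude |∇z| = √(a² + b²) = √(0.00086 + 0.03133) = 0.17941.
True dip = arctan(0.17941) = 10.2°, dipping toward S (azimuth ≈ 189°).

10.2°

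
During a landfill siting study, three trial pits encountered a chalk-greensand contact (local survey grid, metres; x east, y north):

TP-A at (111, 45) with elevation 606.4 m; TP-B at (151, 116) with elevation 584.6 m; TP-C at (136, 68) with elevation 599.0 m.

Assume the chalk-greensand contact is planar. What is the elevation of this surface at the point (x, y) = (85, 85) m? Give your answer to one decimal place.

Two edge vectors: TP-A→TP-B = (40, 71, -21.8), TP-A→TP-C = (25, 23, -7.4).
Normal n = (TP-A→TP-B) × (TP-A→TP-C) = (-24, -249, -855).
So ∂z/∂x = −n_x/n_z = −0.02807 and ∂z/∂y = −n_y/n_z = −0.29123.
Intercept c from TP-A: 606.4 + 3.12 + 13.11 = 622.62.
At (85, 85): z = −2.4 − 24.8 + 622.62 = 595.5 m.

595.5 m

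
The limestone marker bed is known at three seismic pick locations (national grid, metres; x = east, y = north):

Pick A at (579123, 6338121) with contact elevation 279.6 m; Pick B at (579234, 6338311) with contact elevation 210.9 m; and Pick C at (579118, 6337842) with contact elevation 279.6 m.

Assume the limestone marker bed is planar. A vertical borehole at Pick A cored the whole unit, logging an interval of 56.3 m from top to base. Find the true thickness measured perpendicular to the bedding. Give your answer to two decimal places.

47.45 m

Let the plane be z = a·x + b·y + c.
Pick B−Pick A: 111a + 190b = −68.7;  Pick C−Pick A: −5a − 279b = 0.
Solving gives a = −0.63851, b = 0.01144.
|∇z| = √(a²+b²) = 0.63861, so dip δ = arctan(0.63861) = 32.56°.
True thickness = vertical thickness × cos δ = 56.3 × cos 32.56° = 47.45 m.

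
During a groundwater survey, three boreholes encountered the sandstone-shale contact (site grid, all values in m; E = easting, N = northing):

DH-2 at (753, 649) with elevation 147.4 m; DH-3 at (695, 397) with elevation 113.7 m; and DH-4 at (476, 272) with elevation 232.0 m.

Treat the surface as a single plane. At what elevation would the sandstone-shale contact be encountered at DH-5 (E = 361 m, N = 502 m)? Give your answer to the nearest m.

Let the plane be z = a·E + b·N + c.
DH-3−DH-2: −58a − 252b = −33.7;  DH-4−DH-2: −277a − 377b = 84.6.
Solving gives a = −0.70975, b = 0.29709.
Then c = 147.4 − a·753 − b·649 = 489.03.
At (361, 502): z = −256.2 + 149.1 + 489.03 = 382.0 m.

382 m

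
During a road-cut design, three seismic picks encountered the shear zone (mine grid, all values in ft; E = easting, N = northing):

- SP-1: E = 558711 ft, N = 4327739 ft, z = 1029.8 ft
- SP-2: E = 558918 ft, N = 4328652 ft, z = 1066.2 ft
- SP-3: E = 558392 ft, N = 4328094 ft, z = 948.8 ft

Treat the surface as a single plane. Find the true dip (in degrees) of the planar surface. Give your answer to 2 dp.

13.42°

Let the plane be z = a·E + b·N + c.
SP-2−SP-1: 207a + 913b = 36.4;  SP-3−SP-1: −319a + 355b = −81.
Solving gives a = 0.23819, b = −0.01413.
Gradient magnitude |∇z| = √(a² + b²) = √(0.05673 + 0.00020) = 0.23861.
True dip = arctan(0.23861) = 13.42°, dipping toward W (azimuth ≈ 273°).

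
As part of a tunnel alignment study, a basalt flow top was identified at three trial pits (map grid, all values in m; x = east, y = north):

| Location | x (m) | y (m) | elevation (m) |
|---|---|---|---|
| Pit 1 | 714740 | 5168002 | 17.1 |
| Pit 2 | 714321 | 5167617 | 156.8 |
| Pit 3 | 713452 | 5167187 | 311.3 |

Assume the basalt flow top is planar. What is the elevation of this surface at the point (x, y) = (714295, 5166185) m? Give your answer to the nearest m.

Two edge vectors: Pit 1→Pit 2 = (-419, -385, 139.7), Pit 1→Pit 3 = (-1288, -815, 294.2).
Normal n = (Pit 1→Pit 2) × (Pit 1→Pit 3) = (588.5, -56663.8, -154395).
So ∂z/∂x = −n_x/n_z = 0.00381165 and ∂z/∂y = −n_y/n_z = −0.36700541.
Intercept c from Pit 1: 17.1 − 2724.34 + 1896684.68 = 1893977.44.
At (714295, 5166185): z = 2722.6 − 1896017.8 + 1893977.44 = 682.3 m.

682 m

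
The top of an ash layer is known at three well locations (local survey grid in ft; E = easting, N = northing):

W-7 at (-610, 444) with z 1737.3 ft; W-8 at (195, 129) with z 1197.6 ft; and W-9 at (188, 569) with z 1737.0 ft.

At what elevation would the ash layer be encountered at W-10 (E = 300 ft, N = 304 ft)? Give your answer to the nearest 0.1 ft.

1391.4 ft

Two edge vectors: W-7→W-8 = (805, -315, -539.7), W-7→W-9 = (798, 125, -0.3).
Normal n = (W-7→W-8) × (W-7→W-9) = (67557, -430439.1, 351995).
So ∂z/∂E = −n_x/n_z = −0.19193 and ∂z/∂N = −n_y/n_z = 1.22286.
Intercept c from W-7: 1737.3 − 117.07 − 542.95 = 1077.28.
At (300, 304): z = −57.6 + 371.7 + 1077.28 = 1391.4 ft.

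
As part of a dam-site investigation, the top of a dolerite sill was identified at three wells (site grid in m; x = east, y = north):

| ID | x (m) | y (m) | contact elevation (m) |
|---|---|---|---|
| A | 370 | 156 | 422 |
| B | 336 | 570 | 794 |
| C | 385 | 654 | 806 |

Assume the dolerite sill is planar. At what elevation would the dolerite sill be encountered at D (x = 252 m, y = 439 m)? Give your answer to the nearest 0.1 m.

Let the plane be z = a·x + b·y + c.
B−A: −34a + 414b = 372;  C−A: 15a + 498b = 384.
Solving gives a = −1.13560, b = 0.80529.
Then c = 422 − a·370 − b·156 = 716.55.
At (252, 439): z = −286.2 + 353.5 + 716.55 = 783.9 m.

783.9 m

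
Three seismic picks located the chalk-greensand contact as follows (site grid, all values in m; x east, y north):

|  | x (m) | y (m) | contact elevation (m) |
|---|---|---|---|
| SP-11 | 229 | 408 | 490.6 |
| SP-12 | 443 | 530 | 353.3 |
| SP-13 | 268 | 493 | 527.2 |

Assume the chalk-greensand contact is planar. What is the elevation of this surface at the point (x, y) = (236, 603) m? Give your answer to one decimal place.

Two edge vectors: SP-11→SP-12 = (214, 122, -137.3), SP-11→SP-13 = (39, 85, 36.6).
Normal n = (SP-11→SP-12) × (SP-11→SP-13) = (16135.7, -13187.1, 13432).
So ∂z/∂x = −n_x/n_z = −1.20129 and ∂z/∂y = −n_y/n_z = 0.98177.
Intercept c from SP-11: 490.6 + 275.09 − 400.56 = 365.13.
At (236, 603): z = −283.5 + 592.0 + 365.13 = 673.6 m.

673.6 m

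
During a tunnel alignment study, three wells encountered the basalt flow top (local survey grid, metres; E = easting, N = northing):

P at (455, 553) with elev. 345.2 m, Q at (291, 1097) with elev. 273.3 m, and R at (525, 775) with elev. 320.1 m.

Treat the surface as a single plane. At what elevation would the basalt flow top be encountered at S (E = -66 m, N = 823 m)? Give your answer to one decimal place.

Let the plane be z = a·E + b·N + c.
Q−P: −164a + 544b = −71.9;  R−P: 70a + 222b = −25.1.
Solving gives a = 0.030977, b = −0.122831.
Then c = 345.2 − a·455 − b·553 = 399.03.
At (-66, 823): z = −2.0 − 101.1 + 399.03 = 295.9 m.

295.9 m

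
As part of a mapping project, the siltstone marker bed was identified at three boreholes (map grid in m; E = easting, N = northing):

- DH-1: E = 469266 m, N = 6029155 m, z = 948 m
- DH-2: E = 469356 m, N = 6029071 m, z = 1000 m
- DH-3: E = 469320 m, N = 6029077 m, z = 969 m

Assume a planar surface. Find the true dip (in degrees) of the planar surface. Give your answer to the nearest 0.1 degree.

Let the plane be z = a·E + b·N + c.
DH-2−DH-1: 90a − 84b = 52;  DH-3−DH-1: 54a − 78b = 21.
Solving gives a = 0.92271, b = 0.36957.
Gradient magnitude |∇z| = √(a² + b²) = √(0.85139 + 0.13658) = 0.99396.
True dip = arctan(0.99396) = 44.8°, dipping toward WSW (azimuth ≈ 248°).

44.8°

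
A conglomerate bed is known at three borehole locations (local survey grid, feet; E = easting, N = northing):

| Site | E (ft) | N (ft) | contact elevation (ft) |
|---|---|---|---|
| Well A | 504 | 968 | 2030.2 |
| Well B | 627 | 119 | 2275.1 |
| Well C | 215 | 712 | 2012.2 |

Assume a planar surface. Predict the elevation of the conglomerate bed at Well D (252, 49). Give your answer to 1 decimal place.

Two edge vectors: Well A→Well B = (123, -849, 244.9), Well A→Well C = (-289, -256, -18).
Normal n = (Well A→Well B) × (Well A→Well C) = (77976.4, -68562.1, -276849).
So ∂z/∂E = −n_x/n_z = 0.28166 and ∂z/∂N = −n_y/n_z = −0.24765.
Intercept c from Well A: 2030.2 − 141.96 + 239.73 = 2127.97.
At (252, 49): z = 71.0 − 12.1 + 2127.97 = 2186.8 ft.

2186.8 ft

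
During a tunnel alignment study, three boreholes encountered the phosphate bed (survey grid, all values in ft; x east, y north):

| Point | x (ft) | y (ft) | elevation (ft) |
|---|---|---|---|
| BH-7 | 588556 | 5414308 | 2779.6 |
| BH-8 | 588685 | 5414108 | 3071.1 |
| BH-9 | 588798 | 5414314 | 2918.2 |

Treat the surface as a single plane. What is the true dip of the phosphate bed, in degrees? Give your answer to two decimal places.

Two edge vectors: BH-7→BH-8 = (129, -200, 291.5), BH-7→BH-9 = (242, 6, 138.6).
Normal n = (BH-7→BH-8) × (BH-7→BH-9) = (-29469, 52663.6, 49174).
So ∂z/∂x = −n_x/n_z = 0.59928 and ∂z/∂y = −n_y/n_z = −1.07096.
Gradient magnitude |∇z| = √(a² + b²) = √(0.35914 + 1.14696) = 1.22723.
True dip = arctan(1.22723) = 50.83°, dipping toward NNW (azimuth ≈ 331°).

50.83°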